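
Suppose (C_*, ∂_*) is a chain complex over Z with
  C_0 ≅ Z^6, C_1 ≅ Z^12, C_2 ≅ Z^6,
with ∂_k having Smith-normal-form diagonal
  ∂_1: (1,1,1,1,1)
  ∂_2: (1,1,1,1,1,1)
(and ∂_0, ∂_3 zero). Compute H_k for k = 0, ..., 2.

H_0: b_0 = 6 − 0 − 5 = 1; torsion from ∂_1 factors > 1: none. So H_0 ≅ Z.
H_1: b_1 = 12 − 5 − 6 = 1; torsion from ∂_2 factors > 1: none. So H_1 ≅ Z.
H_2: b_2 = 6 − 6 − 0 = 0; torsion from ∂_3 factors > 1: none. So H_2 ≅ 0.

H_0 ≅ Z,  H_1 ≅ Z,  H_2 = 0.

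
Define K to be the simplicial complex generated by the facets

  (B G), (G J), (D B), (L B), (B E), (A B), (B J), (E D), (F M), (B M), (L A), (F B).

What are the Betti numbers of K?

b_0 = 1, b_1 = 4.

Fix the vertex order A < B < D < E < F < G < J < L < M and write every simplex with vertices in increasing order. Then dim K = 1 and the simplices of K are:

  0-simplices (9): A, B, D, E, F, G, J, L, M
  1-simplices (12): AB, AL, BD, BE, BF, BG, BJ, BL, BM, DE, FM, GJ

so the chain groups are C_0 ≅ Z^9, C_1 ≅ Z^12.

Boundary ∂_1: C_1 → C_0 maps an edge to its endpoints' difference, ∂[p,q] = q − p. For instance
  ∂AL = L − A.
The 9×12 boundary matrix has rank 8 and Smith normal form diag(1,1,1,1,1,1,1,1).

Reading off H_k = ker ∂_k / im ∂_{k+1}:

  H_0: rank C_0 − rank ∂_1 = 9 − 8 = 1, and the invariant factors of ∂_1 are all 1, so H_0 ≅ Z.
  H_1: rank ker ∂_1 − rank ∂_2 = (12 − 8) − 0 = 4, and there is no ∂_2, so H_1 ≅ Z^4.

As a check, the Euler characteristic is 9 − 12 = -3, which agrees with 1 − 4 = -3.
(K is a triangulation of a wedge of 4 circles.)

Hence the Betti numbers are b_0 = 1, b_1 = 4.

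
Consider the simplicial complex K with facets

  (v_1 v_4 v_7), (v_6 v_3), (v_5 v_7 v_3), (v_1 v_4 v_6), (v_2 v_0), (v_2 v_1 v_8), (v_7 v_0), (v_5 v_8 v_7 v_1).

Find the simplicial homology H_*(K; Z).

We work with the vertex ordering v_0 < v_1 < v_2 < v_3 < v_4 < v_5 < v_6 < v_7 < v_8. The simplices of K, each written with vertices in increasing order, are:

  0-simplices (9): [v_0], [v_1], [v_2], [v_3], [v_4], [v_5], [v_6], [v_7], [v_8]
  1-simplices (17): (17 of them)
  2-simplices (8): [v_1,v_2,v_8], [v_1,v_4,v_6], [v_1,v_4,v_7], [v_1,v_5,v_7], [v_1,v_5,v_8], [v_1,v_7,v_8], [v_3,v_5,v_7], [v_5,v_7,v_8]
  3-simplices (1): [v_1,v_5,v_7,v_8]

so the chain groups are C_0 ≅ Z^9, C_1 ≅ Z^17, C_2 ≅ Z^8, C_3 ≅ Z^1.

Boundary ∂_1: C_1 → C_0 is given by ∂[p,q] = [q] − [p].
This gives a 9×17 integer matrix of rank 8; reducing to Smith normal form yields diagonal entries (1,1,1,1,1,1,1,1).

Boundary ∂_2: C_2 → C_1 acts by ∂[p,q,r] = [q,r] − [p,r] + [p,q]. For instance
  ∂[v_1,v_2,v_8] = [v_2,v_8] − [v_1,v_8] + [v_1,v_2],
  ∂[v_1,v_4,v_6] = [v_4,v_6] − [v_1,v_6] + [v_1,v_4].
As a 17×8 matrix over Z this has rank 7, with invariant factors (1,1,1,1,1,1,1).

The boundary map ∂_3: C_3 → C_2 sends each 3-simplex σ to the alternating sum Σ_i (−1)^i (σ with its i-th vertex removed). For instance
  ∂[v_1,v_5,v_7,v_8] = [v_5,v_7,v_8] − [v_1,v_7,v_8] + [v_1,v_5,v_8] − [v_1,v_5,v_7].
As a 8×1 matrix over Z this has rank 1, with invariant factors (1).

From H_k ≅ ker(∂_k) / im(∂_{k+1}) we obtain:

  H_0: rank C_0 − rank ∂_1 = 9 − 8 = 1, and the invariant factors of ∂_1 are all 1, so H_0 = Z.
  H_1: rank ker ∂_1 − rank ∂_2 = (17 − 8) − 7 = 2, and the invariant factors of ∂_2 are all 1, so H_1 = Z^2.
  H_2: rank ker ∂_2 − rank ∂_3 = (8 − 7) − 1 = 0, and the invariant factors of ∂_3 are all 1, so H_2 = 0.
  H_3: rank ker ∂_3 − rank ∂_4 = (1 − 1) − 0 = 0, and there is no ∂_4, so H_3 = 0.

As a check, the Euler characteristic is 9 − 17 + 8 − 1 = -1, which agrees with 1 − 2 + 0 − 0 = -1.

H_0 = Z,  H_1 = Z^2,  H_2 = 0,  H_3 = 0.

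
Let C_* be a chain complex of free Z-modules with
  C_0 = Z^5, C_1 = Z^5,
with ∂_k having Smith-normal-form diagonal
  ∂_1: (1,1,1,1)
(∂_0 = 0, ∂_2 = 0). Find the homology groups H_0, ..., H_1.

H_0: b_0 = 5 − 0 − 4 = 1; torsion from ∂_1 factors > 1: none. So H_0 = Z.
H_1: b_1 = 5 − 4 − 0 = 1; torsion from ∂_2 factors > 1: none. So H_1 = Z.

H_0 = Z,  H_1 = Z.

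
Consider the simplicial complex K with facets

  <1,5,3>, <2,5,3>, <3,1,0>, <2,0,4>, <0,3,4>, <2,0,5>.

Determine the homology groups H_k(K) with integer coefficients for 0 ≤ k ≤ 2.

K has 6 vertices, 12 edges, 6 triangles.
rank ∂_0 = 0, rank ∂_1 = 5 ⇒ b_0 = 6 − 0 − 5 = 1; all invariant factors of ∂_1 are 1 so no torsion. So H_0 = Z.
rank ∂_1 = 5, rank ∂_2 = 6 ⇒ b_1 = 12 − 5 − 6 = 1; all invariant factors of ∂_2 are 1 so no torsion. So H_1 = Z.
rank ∂_2 = 6, rank ∂_3 = 0 ⇒ b_2 = 6 − 6 − 0 = 0. So H_2 = 0.

H_0 ≅ Z,  H_1 ≅ Z,  H_2 = 0.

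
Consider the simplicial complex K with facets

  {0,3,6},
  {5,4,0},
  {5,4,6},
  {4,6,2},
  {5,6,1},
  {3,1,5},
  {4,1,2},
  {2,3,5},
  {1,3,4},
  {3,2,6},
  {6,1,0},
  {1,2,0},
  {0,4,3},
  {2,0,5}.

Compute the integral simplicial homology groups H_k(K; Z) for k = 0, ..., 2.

Order the vertices as 0 < 1 < 2 < 3 < 4 < 5 < 6. Listing each simplex with vertices in this order, K has dimension 2 with simplices:

  0-simplices (7): [0], [1], [2], [3], [4], [5], [6]
  1-simplices (21): [0,1], [0,2], [0,3], [0,4], [0,5], [0,6], [1,2], [1,3], [1,4], [1,5], [1,6], [2,3], [2,4], [2,5], [2,6], [3,4], [3,5], [3,6], [4,5], [4,6], [5,6]
  2-simplices (14): [0,1,2], [0,1,6], [0,2,5], [0,3,4], [0,3,6], [0,4,5], [1,2,4], [1,3,4], [1,3,5], [1,5,6], [2,3,5], [2,3,6], [2,4,6], [4,5,6]

giving chain groups C_0 ≅ Z^7, C_1 ≅ Z^21, C_2 ≅ Z^14.

Boundary ∂_1: C_1 → C_0 maps an edge to its endpoints' difference, ∂[p,q] = q − p.
The resulting 7×21 matrix has rank 6, and its Smith normal form has invariant factors (1,1,1,1,1,1).

Boundary ∂_2: C_2 → C_1 acts by ∂[p,q,r] = [q,r] − [p,r] + [p,q]. For instance
  ∂[2,4,6] = [4,6] − [2,6] + [2,4],
  ∂[1,3,4] = [3,4] − [1,4] + [1,3].
As a 21×14 matrix over Z this has rank 13, with invariant factors (1,1,1,1,1,1,1,1,1,1,1,1,1).

Reading off H_k = ker ∂_k / im ∂_{k+1}:

  H_0: rank C_0 − rank ∂_1 = 7 − 6 = 1, and the invariant factors of ∂_1 are all 1, so H_0 ≅ Z.
  H_1: rank ker ∂_1 − rank ∂_2 = (21 − 6) − 13 = 2, and the invariant factors of ∂_2 are all 1, so H_1 ≅ Z^2.
  H_2: rank ker ∂_2 − rank ∂_3 = (14 − 13) − 0 = 1, and there is no ∂_3, so H_2 ≅ Z.

(K is a triangulation of the torus T^2.)

H_0 ≅ Z,  H_1 ≅ Z^2,  H_2 ≅ Z.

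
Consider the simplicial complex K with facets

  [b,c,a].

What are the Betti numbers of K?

b_0 = 1, b_1 = 0, b_2 = 0.

Take the total order a < b < c on the vertex set. Then K (dimension 2) consists of the simplices:

  0-simplices (3): a, b, c
  1-simplices (3): ab, ac, bc
  2-simplices (1): abc

giving chain groups C_0 ≅ Z^3, C_1 ≅ Z^3, C_2 ≅ Z^1.

The boundary map ∂_1: C_1 → C_0 maps an edge to its endpoints' difference, ∂[p,q] = q − p. For instance
  ∂ac = c − a.
This gives a 3×3 integer matrix of rank 2; reducing to Smith normal form yields diagonal entries (1,1).

∂_2: C_2 → C_1 sends each 2-simplex [p,q,r] to [q,r] − [p,r] + [p,q]. For instance
  ∂abc = bc − ac + ab.
The resulting 3×1 matrix has rank 1, and its Smith normal form has invariant factors (1).

Reading off H_k = ker ∂_k / im ∂_{k+1}:

  H_0: rank C_0 − rank ∂_1 = 3 − 2 = 1, and the invariant factors of ∂_1 are all 1, so H_0 ≅ Z.
  H_1: rank ker ∂_1 − rank ∂_2 = (3 − 2) − 1 = 0, and the invariant factors of ∂_2 are all 1, so H_1 ≅ 0.
  H_2: rank ker ∂_2 − rank ∂_3 = (1 − 1) − 0 = 0, and there is no ∂_3, so H_2 ≅ 0.

Hence the Betti numbers are b_0 = 1, b_1 = 0, b_2 = 0.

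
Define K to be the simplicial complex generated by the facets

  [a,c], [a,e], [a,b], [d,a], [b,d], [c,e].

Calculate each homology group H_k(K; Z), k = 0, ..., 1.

H_0 = Z,  H_1 = Z^2.

Order the vertices as a < b < c < d < e. Listing each simplex with vertices in this order, K has dimension 1 with simplices:

  0-simplices (5): a, b, c, d, e
  1-simplices (6): ab, ac, ad, ae, bd, ce

so the chain groups are C_0 ≅ Z^5, C_1 ≅ Z^6.

Boundary ∂_1: C_1 → C_0 is given by ∂[p,q] = [q] − [p].
As a 5×6 matrix over Z this has rank 4, with invariant factors (1,1,1,1).

Now H_k = ker ∂_k / im ∂_{k+1}, so:

  H_0: rank C_0 − rank ∂_1 = 5 − 4 = 1, and the invariant factors of ∂_1 are all 1, so H_0 ≅ Z.
  H_1: rank ker ∂_1 − rank ∂_2 = (6 − 4) − 0 = 2, and there is no ∂_2, so H_1 ≅ Z^2.

(K is a triangulation of a wedge of 2 circles.)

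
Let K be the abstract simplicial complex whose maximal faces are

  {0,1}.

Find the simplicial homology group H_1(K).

H_1 ≅ 0.

Fix the vertex order 0 < 1 and write every simplex with vertices in increasing order. Then dim K = 1 and the simplices of K are:

  0-simplices (2): [0], [1]
  1-simplices (1): [0,1]

giving chain groups C_0 ≅ Z^2, C_1 ≅ Z^1.

Boundary ∂_1: C_1 → C_0 maps an edge to its endpoints' difference, ∂[p,q] = q − p. For instance
  ∂[0,1] = [1] − [0].
As a 2×1 matrix over Z this has rank 1, with invariant factors (1).

Now H_k = ker ∂_k / im ∂_{k+1}, so:

  H_1: rank ker ∂_1 − rank ∂_2 = (1 − 1) − 0 = 0, and there is no ∂_2, so H_1 ≅ 0.

(K is a triangulation of the 1-simplex.)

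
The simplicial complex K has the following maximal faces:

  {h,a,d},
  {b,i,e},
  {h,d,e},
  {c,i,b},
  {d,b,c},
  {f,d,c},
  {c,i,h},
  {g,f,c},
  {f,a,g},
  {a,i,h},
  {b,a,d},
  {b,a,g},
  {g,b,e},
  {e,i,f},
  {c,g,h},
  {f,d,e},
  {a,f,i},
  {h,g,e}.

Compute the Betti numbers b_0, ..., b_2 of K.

b_0 = 1, b_1 = 2, b_2 = 1.

We work with the vertex ordering a < b < c < d < e < f < g < h < i. The simplices of K, each written with vertices in increasing order, are:

  0-simplices (9): a, b, c, d, e, f, g, h, i
  1-simplices (27): ab, ad, af, ag, ah, ai, bc, bd, be, bg, bi, cd, cf, cg, ch, ci, de, df, dh, ef, eg, eh, ei, fg, fi, gh, hi
  2-simplices (18): abd, abg, adh, afg, afi, ahi, bcd, bci, beg, bei, cdf, cfg, cgh, chi, def, deh, efi, egh

giving chain groups C_0 ≅ Z^9, C_1 ≅ Z^27, C_2 ≅ Z^18.

The boundary map ∂_1: C_1 → C_0 is given by ∂[p,q] = [q] − [p].
This gives a 9×27 integer matrix of rank 8; reducing to Smith normal form yields diagonal entries (1,1,1,1,1,1,1,1).

∂_2: C_2 → C_1 acts by ∂[p,q,r] = [q,r] − [p,r] + [p,q]. For instance
  ∂bei = ei − bi + be,
  ∂afi = fi − ai + af.
The 27×18 boundary matrix has rank 17 and Smith normal form diag(1,1,1,1,1,1,1,1,1,1,1,1,1,1,1,1,1).

Computing H_k = (kernel of ∂_k) / (image of ∂_{k+1}):

  H_0: rank C_0 − rank ∂_1 = 9 − 8 = 1, and the invariant factors of ∂_1 are all 1, so H_0 ≅ Z.
  H_1: rank ker ∂_1 − rank ∂_2 = (27 − 8) − 17 = 2, and the invariant factors of ∂_2 are all 1, so H_1 ≅ Z^2.
  H_2: rank ker ∂_2 − rank ∂_3 = (18 − 17) − 0 = 1, and there is no ∂_3, so H_2 ≅ Z.

(K is a triangulation of the torus T^2.)

Hence the Betti numbers are b_0 = 1, b_1 = 2, b_2 = 1.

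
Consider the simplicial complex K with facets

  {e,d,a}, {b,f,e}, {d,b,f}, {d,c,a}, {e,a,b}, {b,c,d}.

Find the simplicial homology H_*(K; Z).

Take the total order a < b < c < d < e < f on the vertex set. Then K (dimension 2) consists of the simplices:

  0-simplices (6): a, b, c, d, e, f
  1-simplices (12): ab, ac, ad, ae, bc, bd, be, bf, cd, de, df, ef
  2-simplices (6): abe, acd, ade, bcd, bdf, bef

Hence C_0 ≅ Z^6, C_1 ≅ Z^12, C_2 ≅ Z^6.

∂_1: C_1 → C_0 maps an edge to its endpoints' difference, ∂[p,q] = q − p.
The resulting 6×12 matrix has rank 5, and its Smith normal form has invariant factors (1,1,1,1,1).

Boundary ∂_2: C_2 → C_1 acts by ∂[p,q,r] = [q,r] − [p,r] + [p,q]. For instance
  ∂ade = de − ae + ad,
  ∂abe = be − ae + ab.
This gives a 12×6 integer matrix of rank 6; reducing to Smith normal form yields diagonal entries (1,1,1,1,1,1).

Reading off H_k = ker ∂_k / im ∂_{k+1}:

  H_0: rank C_0 − rank ∂_1 = 6 − 5 = 1, and the invariant factors of ∂_1 are all 1, so H_0 = Z.
  H_1: rank ker ∂_1 − rank ∂_2 = (12 − 5) − 6 = 1, and the invariant factors of ∂_2 are all 1, so H_1 = Z.
  H_2: rank ker ∂_2 − rank ∂_3 = (6 − 6) − 0 = 0, and there is no ∂_3, so H_2 = 0.

As a check, the Euler characteristic is 6 − 12 + 6 = 0, which agrees with 1 − 1 + 0 = 0.

H_0 ≅ Z,  H_1 ≅ Z,  H_2 = 0.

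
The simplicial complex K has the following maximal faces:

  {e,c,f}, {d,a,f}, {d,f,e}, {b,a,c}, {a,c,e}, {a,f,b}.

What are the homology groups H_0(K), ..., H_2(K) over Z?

H_0 = Z,  H_1 = Z,  H_2 = 0.

Take the total order a < b < c < d < e < f on the vertex set. Then K (dimension 2) consists of the simplices:

  0-simplices (6): a, b, c, d, e, f
  1-simplices (12): ab, ac, ad, ae, af, bc, bf, ce, cf, de, df, ef
  2-simplices (6): abc, abf, ace, adf, cef, def

Hence C_0 ≅ Z^6, C_1 ≅ Z^12, C_2 ≅ Z^6.

∂_1: C_1 → C_0 maps an edge to its endpoints' difference, ∂[p,q] = q − p. For instance
  ∂ce = e − c.
This gives a 6×12 integer matrix of rank 5; reducing to Smith normal form yields diagonal entries (1,1,1,1,1).

∂_2: C_2 → C_1 maps a triangle to the signed sum of its edges. For instance
  ∂abf = bf − af + ab,
  ∂def = ef − df + de.
This gives a 12×6 integer matrix of rank 6; reducing to Smith normal form yields diagonal entries (1,1,1,1,1,1).

Reading off H_k = ker ∂_k / im ∂_{k+1}:

  H_0: rank C_0 − rank ∂_1 = 6 − 5 = 1, and the invariant factors of ∂_1 are all 1, so H_0 ≅ Z.
  H_1: rank ker ∂_1 − rank ∂_2 = (12 − 5) − 6 = 1, and the invariant factors of ∂_2 are all 1, so H_1 ≅ Z.
  H_2: rank ker ∂_2 − rank ∂_3 = (6 − 6) − 0 = 0, and there is no ∂_3, so H_2 ≅ 0.

(K is a triangulation of the cylinder S^1 x I.)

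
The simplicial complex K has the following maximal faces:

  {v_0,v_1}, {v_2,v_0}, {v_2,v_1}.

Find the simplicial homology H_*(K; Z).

H_0 = Z,  H_1 = Z.

K has 3 vertices, 3 edges.
rank ∂_0 = 0, rank ∂_1 = 2 ⇒ b_0 = 3 − 0 − 2 = 1; all invariant factors of ∂_1 are 1 so no torsion. So H_0 = Z.
rank ∂_1 = 2, rank ∂_2 = 0 ⇒ b_1 = 3 − 2 − 0 = 1. So H_1 = Z.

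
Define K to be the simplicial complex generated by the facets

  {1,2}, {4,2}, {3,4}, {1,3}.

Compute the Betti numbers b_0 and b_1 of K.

b_0 = 1, b_1 = 1.

Order the vertices as 1 < 2 < 3 < 4. Listing each simplex with vertices in this order, K has dimension 1 with simplices:

  0-simplices (4): [1], [2], [3], [4]
  1-simplices (4): [1,2], [1,3], [2,4], [3,4]

giving chain groups C_0 ≅ Z^4, C_1 ≅ Z^4.

The boundary map ∂_1: C_1 → C_0 sends each edge [p,q] (with p < q) to q − p. For instance
  ∂[3,4] = [4] − [3].
The 4×4 boundary matrix has rank 3 and Smith normal form diag(1,1,1).

From H_k ≅ ker(∂_k) / im(∂_{k+1}) we obtain:

  H_0: rank C_0 − rank ∂_1 = 4 − 3 = 1, and the invariant factors of ∂_1 are all 1, so H_0 = Z.
  H_1: rank ker ∂_1 − rank ∂_2 = (4 − 3) − 0 = 1, and there is no ∂_2, so H_1 = Z.

As a check, the Euler characteristic is 4 − 4 = 0, which agrees with 1 − 1 = 0.
(K is a triangulation of the circle S^1.)

Hence the Betti numbers are b_0 = 1, b_1 = 1.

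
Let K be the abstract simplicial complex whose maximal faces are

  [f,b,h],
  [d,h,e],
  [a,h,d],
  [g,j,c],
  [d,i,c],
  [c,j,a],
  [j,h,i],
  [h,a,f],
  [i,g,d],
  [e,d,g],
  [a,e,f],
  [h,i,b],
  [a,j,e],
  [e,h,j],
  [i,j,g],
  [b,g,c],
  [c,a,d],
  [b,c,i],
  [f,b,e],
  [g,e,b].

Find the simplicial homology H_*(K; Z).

H_0 ≅ Z,  H_1 ≅ Z × Z/2,  H_2 = 0.

Order the vertices as a < b < c < d < e < f < g < h < i < j. Listing each simplex with vertices in this order, K has dimension 2 with simplices:

  0-simplices (10): a, b, c, d, e, f, g, h, i, j
  1-simplices (30): ac, ad, ae, af, ah, aj, bc, be, bf, bg, bh, bi, cd, cg, ci, cj, de, dg, dh, di, ef, eg, eh, ej, fh, gi, gj, hi, hj, ij
  2-simplices (20): acd, acj, adh, aef, aej, afh, bcg, bci, bef, beg, bfh, bhi, cdi, cgj, deg, deh, dgi, ehj, gij, hij

Hence C_0 ≅ Z^10, C_1 ≅ Z^30, C_2 ≅ Z^20.

Boundary ∂_1: C_1 → C_0 sends each edge [p,q] (with p < q) to q − p.
The resulting 10×30 matrix has rank 9, and its Smith normal form has invariant factors (1,1,1,1,1,1,1,1,1).

Boundary ∂_2: C_2 → C_1 maps a triangle to the signed sum of its edges. For instance
  ∂ehj = hj − ej + eh,
  ∂adh = dh − ah + ad.
As a 30×20 matrix over Z this has rank 20, with invariant factors (1,1,1,1,1,1,1,1,1,1,1,1,1,1,1,1,1,1,1,2).

From H_k ≅ ker(∂_k) / im(∂_{k+1}) we obtain:

  H_0: rank C_0 − rank ∂_1 = 10 − 9 = 1, and the invariant factors of ∂_1 are all 1, so H_0 ≅ Z.
  H_1: rank ker ∂_1 − rank ∂_2 = (30 − 9) − 20 = 1, and ∂_2 has invariant factor 2 > 1, so H_1 ≅ Z × Z/2.
  H_2: rank ker ∂_2 − rank ∂_3 = (20 − 20) − 0 = 0, and there is no ∂_3, so H_2 ≅ 0.

As a check, the Euler characteristic is 10 − 30 + 20 = 0, which agrees with 1 − 1 + 0 = 0.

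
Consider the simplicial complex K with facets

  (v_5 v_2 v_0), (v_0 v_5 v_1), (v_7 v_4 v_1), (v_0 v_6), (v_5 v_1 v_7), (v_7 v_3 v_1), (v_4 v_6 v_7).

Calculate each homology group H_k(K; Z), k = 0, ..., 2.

H_0 = Z,  H_1 = Z,  H_2 = 0.

Order the vertices as v_0 < v_1 < v_2 < v_3 < v_4 < v_5 < v_6 < v_7. Listing each simplex with vertices in this order, K has dimension 2 with simplices:

  0-simplices (8): [v_0], [v_1], [v_2], [v_3], [v_4], [v_5], [v_6], [v_7]
  1-simplices (14): [v_0,v_1], [v_0,v_2], [v_0,v_5], [v_0,v_6], [v_1,v_3], [v_1,v_4], [v_1,v_5], [v_1,v_7], [v_2,v_5], [v_3,v_7], [v_4,v_6], [v_4,v_7], [v_5,v_7], [v_6,v_7]
  2-simplices (6): [v_0,v_1,v_5], [v_0,v_2,v_5], [v_1,v_3,v_7], [v_1,v_4,v_7], [v_1,v_5,v_7], [v_4,v_6,v_7]

so the chain groups are C_0 ≅ Z^8, C_1 ≅ Z^14, C_2 ≅ Z^6.

∂_1: C_1 → C_0 sends each edge [p,q] (with p < q) to q − p.
This gives a 8×14 integer matrix of rank 7; reducing to Smith normal form yields diagonal entries (1,1,1,1,1,1,1).

Boundary ∂_2: C_2 → C_1 sends each 2-simplex [p,q,r] to [q,r] − [p,r] + [p,q]. For instance
  ∂[v_0,v_1,v_5] = [v_1,v_5] − [v_0,v_5] + [v_0,v_1],
  ∂[v_1,v_5,v_7] = [v_5,v_7] − [v_1,v_7] + [v_1,v_5].
The 14×6 boundary matrix has rank 6 and Smith normal form diag(1,1,1,1,1,1).

Computing H_k = (kernel of ∂_k) / (image of ∂_{k+1}):

  H_0: rank C_0 − rank ∂_1 = 8 − 7 = 1, and the invariant factors of ∂_1 are all 1, so H_0 ≅ Z.
  H_1: rank ker ∂_1 − rank ∂_2 = (14 − 7) − 6 = 1, and the invariant factors of ∂_2 are all 1, so H_1 ≅ Z.
  H_2: rank ker ∂_2 − rank ∂_3 = (6 − 6) − 0 = 0, and there is no ∂_3, so H_2 ≅ 0.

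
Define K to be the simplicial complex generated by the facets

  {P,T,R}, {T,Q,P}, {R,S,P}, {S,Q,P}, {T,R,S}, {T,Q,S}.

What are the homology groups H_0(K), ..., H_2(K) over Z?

Take the total order P < Q < R < S < T on the vertex set. Then K (dimension 2) consists of the simplices:

  0-simplices (5): P, Q, R, S, T
  1-simplices (9): PQ, PR, PS, PT, QS, QT, RS, RT, ST
  2-simplices (6): PQS, PQT, PRS, PRT, QST, RST

so the chain groups are C_0 ≅ Z^5, C_1 ≅ Z^9, C_2 ≅ Z^6.

∂_1: C_1 → C_0 maps an edge to its endpoints' difference, ∂[p,q] = q − p.
As a 5×9 matrix over Z this has rank 4, with invariant factors (1,1,1,1).

Boundary ∂_2: C_2 → C_1 maps a triangle to the signed sum of its edges. For instance
  ∂QST = ST − QT + QS,
  ∂PRT = RT − PT + PR.
As a 9×6 matrix over Z this has rank 5, with invariant factors (1,1,1,1,1).

Now H_k = ker ∂_k / im ∂_{k+1}, so:

  H_0: rank C_0 − rank ∂_1 = 5 − 4 = 1, and the invariant factors of ∂_1 are all 1, so H_0 ≅ Z.
  H_1: rank ker ∂_1 − rank ∂_2 = (9 − 4) − 5 = 0, and the invariant factors of ∂_2 are all 1, so H_1 ≅ 0.
  H_2: rank ker ∂_2 − rank ∂_3 = (6 − 5) − 0 = 1, and there is no ∂_3, so H_2 ≅ Z.

As a check, the Euler characteristic is 5 − 9 + 6 = 2, which agrees with 1 − 0 + 1 = 2.

H_0 ≅ Z,  H_1 = 0,  H_2 ≅ Z.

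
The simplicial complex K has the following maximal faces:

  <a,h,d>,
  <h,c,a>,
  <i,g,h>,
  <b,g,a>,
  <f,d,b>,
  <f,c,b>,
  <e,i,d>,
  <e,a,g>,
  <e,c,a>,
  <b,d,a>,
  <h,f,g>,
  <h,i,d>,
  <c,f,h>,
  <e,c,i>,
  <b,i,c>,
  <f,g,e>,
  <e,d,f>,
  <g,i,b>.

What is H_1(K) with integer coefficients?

H_1 = Z^2.

Order the vertices as a < b < c < d < e < f < g < h < i. Listing each simplex with vertices in this order, K has dimension 2 with simplices:

  0-simplices (9): a, b, c, d, e, f, g, h, i
  1-simplices (27): ab, ac, ad, ae, ag, ah, bc, bd, bf, bg, bi, ce, cf, ch, ci, de, df, dh, di, ef, eg, ei, fg, fh, gh, gi, hi
  2-simplices (18): abd, abg, ace, ach, adh, aeg, bcf, bci, bdf, bgi, cei, cfh, def, dei, dhi, efg, fgh, ghi

Hence C_0 ≅ Z^9, C_1 ≅ Z^27, C_2 ≅ Z^18.

The boundary map ∂_1: C_1 → C_0 sends each edge [p,q] (with p < q) to q − p. For instance
  ∂dh = h − d.
The resulting 9×27 matrix has rank 8, and its Smith normal form has invariant factors (1,1,1,1,1,1,1,1).

The boundary map ∂_2: C_2 → C_1 maps a triangle to the signed sum of its edges. For instance
  ∂cfh = fh − ch + cf,
  ∂ach = ch − ah + ac.
This gives a 27×18 integer matrix of rank 17; reducing to Smith normal form yields diagonal entries (1,1,1,1,1,1,1,1,1,1,1,1,1,1,1,1,1).

Now H_k = ker ∂_k / im ∂_{k+1}, so:

  H_1: rank ker ∂_1 − rank ∂_2 = (27 − 8) − 17 = 2, and the invariant factors of ∂_2 are all 1, so H_1 = Z^2.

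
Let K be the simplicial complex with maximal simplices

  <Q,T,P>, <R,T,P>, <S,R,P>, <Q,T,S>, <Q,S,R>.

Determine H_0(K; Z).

H_0 = Z.

We work with the vertex ordering P < Q < R < S < T. The simplices of K, each written with vertices in increasing order, are:

  0-simplices (5): P, Q, R, S, T
  1-simplices (10): PQ, PR, PS, PT, QR, QS, QT, RS, RT, ST
  2-simplices (5): PQT, PRS, PRT, QRS, QST

giving chain groups C_0 ≅ Z^5, C_1 ≅ Z^10, C_2 ≅ Z^5.

Boundary ∂_1: C_1 → C_0 maps an edge to its endpoints' difference, ∂[p,q] = q − p. For instance
  ∂PS = S − P.
This gives a 5×10 integer matrix of rank 4; reducing to Smith normal form yields diagonal entries (1,1,1,1).

Boundary ∂_2: C_2 → C_1 acts by ∂[p,q,r] = [q,r] − [p,r] + [p,q]. For instance
  ∂PQT = QT − PT + PQ,
  ∂PRT = RT − PT + PR.
The resulting 10×5 matrix has rank 5, and its Smith normal form has invariant factors (1,1,1,1,1).

Now H_k = ker ∂_k / im ∂_{k+1}, so:

  H_0: rank C_0 − rank ∂_1 = 5 − 4 = 1, and the invariant factors of ∂_1 are all 1, so H_0 ≅ Z.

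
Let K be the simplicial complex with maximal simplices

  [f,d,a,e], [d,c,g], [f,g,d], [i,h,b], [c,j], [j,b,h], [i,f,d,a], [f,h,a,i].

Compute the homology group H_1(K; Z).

H_1 = Z.

Fix the vertex order a < b < c < d < e < f < g < h < i < j and write every simplex with vertices in increasing order. Then dim K = 3 and the simplices of K are:

  0-simplices (10): a, b, c, d, e, f, g, h, i, j
  1-simplices (21): ad, ae, af, ah, ai, bh, bi, bj, cd, cg, cj, de, df, dg, di, ef, fg, fh, fi, hi, hj
  2-simplices (14): ade, adf, adi, aef, afh, afi, ahi, bhi, bhj, cdg, def, dfg, dfi, fhi
  3-simplices (3): adef, adfi, afhi

Hence C_0 ≅ Z^10, C_1 ≅ Z^21, C_2 ≅ Z^14, C_3 ≅ Z^3.

∂_1: C_1 → C_0 sends each edge [p,q] (with p < q) to q − p.
This gives a 10×21 integer matrix of rank 9; reducing to Smith normal form yields diagonal entries (1,1,1,1,1,1,1,1,1).

The boundary map ∂_2: C_2 → C_1 sends each 2-simplex [p,q,r] to [q,r] − [p,r] + [p,q]. For instance
  ∂fhi = hi − fi + fh,
  ∂afh = fh − ah + af.
The resulting 21×14 matrix has rank 11, and its Smith normal form has invariant factors (1,1,1,1,1,1,1,1,1,1,1).

∂_3: C_3 → C_2 sends each 3-simplex σ to the alternating sum Σ_i (−1)^i (σ with its i-th vertex removed). For instance
  ∂adef = def − aef + adf − ade,
  ∂afhi = fhi − ahi + afi − afh.
The resulting 14×3 matrix has rank 3, and its Smith normal form has invariant factors (1,1,1).

Reading off H_k = ker ∂_k / im ∂_{k+1}:

  H_1: rank ker ∂_1 − rank ∂_2 = (21 − 9) − 11 = 1, and the invariant factors of ∂_2 are all 1, so H_1 ≅ Z.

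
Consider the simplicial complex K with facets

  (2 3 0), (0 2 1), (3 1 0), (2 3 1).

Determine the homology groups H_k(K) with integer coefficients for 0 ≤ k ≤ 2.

We work with the vertex ordering 0 < 1 < 2 < 3. The simplices of K, each written with vertices in increasing order, are:

  0-simplices (4): [0], [1], [2], [3]
  1-simplices (6): [0,1], [0,2], [0,3], [1,2], [1,3], [2,3]
  2-simplices (4): [0,1,2], [0,1,3], [0,2,3], [1,2,3]

Hence C_0 ≅ Z^4, C_1 ≅ Z^6, C_2 ≅ Z^4.

The boundary map ∂_1: C_1 → C_0 is given by ∂[p,q] = [q] − [p]. For instance
  ∂[0,2] = [2] − [0].
As a 4×6 matrix over Z this has rank 3, with invariant factors (1,1,1).

The boundary map ∂_2: C_2 → C_1 sends each 2-simplex [p,q,r] to [q,r] − [p,r] + [p,q]. For instance
  ∂[0,1,2] = [1,2] − [0,2] + [0,1],
  ∂[0,2,3] = [2,3] − [0,3] + [0,2].
This gives a 6×4 integer matrix of rank 3; reducing to Smith normal form yields diagonal entries (1,1,1).

From H_k ≅ ker(∂_k) / im(∂_{k+1}) we obtain:

  H_0: rank C_0 − rank ∂_1 = 4 − 3 = 1, and the invariant factors of ∂_1 are all 1, so H_0 = Z.
  H_1: rank ker ∂_1 − rank ∂_2 = (6 − 3) − 3 = 0, and the invariant factors of ∂_2 are all 1, so H_1 = 0.
  H_2: rank ker ∂_2 − rank ∂_3 = (4 − 3) − 0 = 1, and there is no ∂_3, so H_2 = Z.

As a check, the Euler characteristic is 4 − 6 + 4 = 2, which agrees with 1 − 0 + 1 = 2.

H_0 ≅ Z,  H_1 = 0,  H_2 ≅ Z.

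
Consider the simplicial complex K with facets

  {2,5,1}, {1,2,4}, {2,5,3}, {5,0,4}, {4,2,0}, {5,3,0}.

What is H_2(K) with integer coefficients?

Take the total order 0 < 1 < 2 < 3 < 4 < 5 on the vertex set. Then K (dimension 2) consists of the simplices:

  0-simplices (6): [0], [1], [2], [3], [4], [5]
  1-simplices (12): [0,2], [0,3], [0,4], [0,5], [1,2], [1,4], [1,5], [2,3], [2,4], [2,5], [3,5], [4,5]
  2-simplices (6): [0,2,4], [0,3,5], [0,4,5], [1,2,4], [1,2,5], [2,3,5]

so the chain groups are C_0 ≅ Z^6, C_1 ≅ Z^12, C_2 ≅ Z^6.

The boundary map ∂_1: C_1 → C_0 maps an edge to its endpoints' difference, ∂[p,q] = q − p. For instance
  ∂[0,3] = [3] − [0].
The resulting 6×12 matrix has rank 5, and its Smith normal form has invariant factors (1,1,1,1,1).

Boundary ∂_2: C_2 → C_1 maps a triangle to the signed sum of its edges. For instance
  ∂[1,2,5] = [2,5] − [1,5] + [1,2],
  ∂[2,3,5] = [3,5] − [2,5] + [2,3].
This gives a 12×6 integer matrix of rank 6; reducing to Smith normal form yields diagonal entries (1,1,1,1,1,1).

From H_k ≅ ker(∂_k) / im(∂_{k+1}) we obtain:

  H_2: rank ker ∂_2 − rank ∂_3 = (6 − 6) − 0 = 0, and there is no ∂_3, so H_2 ≅ 0.

(K is a triangulation of the cylinder S^1 x I.)

H_2 = 0.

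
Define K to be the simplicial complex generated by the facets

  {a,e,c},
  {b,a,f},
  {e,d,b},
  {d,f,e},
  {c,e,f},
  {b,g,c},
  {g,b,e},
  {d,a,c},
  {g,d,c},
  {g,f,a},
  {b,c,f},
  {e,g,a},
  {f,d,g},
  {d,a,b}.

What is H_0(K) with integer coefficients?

Order the vertices as a < b < c < d < e < f < g. Listing each simplex with vertices in this order, K has dimension 2 with simplices:

  0-simplices (7): a, b, c, d, e, f, g
  1-simplices (21): ab, ac, ad, ae, af, ag, bc, bd, be, bf, bg, cd, ce, cf, cg, de, df, dg, ef, eg, fg
  2-simplices (14): abd, abf, acd, ace, aeg, afg, bcf, bcg, bde, beg, cdg, cef, def, dfg

so the chain groups are C_0 ≅ Z^7, C_1 ≅ Z^21, C_2 ≅ Z^14.

∂_1: C_1 → C_0 maps an edge to its endpoints' difference, ∂[p,q] = q − p.
This gives a 7×21 integer matrix of rank 6; reducing to Smith normal form yields diagonal entries (1,1,1,1,1,1).

Boundary ∂_2: C_2 → C_1 acts by ∂[p,q,r] = [q,r] − [p,r] + [p,q]. For instance
  ∂bcg = cg − bg + bc,
  ∂acd = cd − ad + ac.
The resulting 21×14 matrix has rank 13, and its Smith normal form has invariant factors (1,1,1,1,1,1,1,1,1,1,1,1,1).

Now H_k = ker ∂_k / im ∂_{k+1}, so:

  H_0: rank C_0 − rank ∂_1 = 7 − 6 = 1, and the invariant factors of ∂_1 are all 1, so H_0 ≅ Z.

(K is a triangulation of the torus T^2.)

H_0 ≅ Z.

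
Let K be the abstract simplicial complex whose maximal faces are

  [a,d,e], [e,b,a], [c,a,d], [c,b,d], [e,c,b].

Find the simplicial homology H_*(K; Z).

H_0 ≅ Z,  H_1 ≅ Z,  H_2 = 0.

Fix the vertex order a < b < c < d < e and write every simplex with vertices in increasing order. Then dim K = 2 and the simplices of K are:

  0-simplices (5): a, b, c, d, e
  1-simplices (10): ab, ac, ad, ae, bc, bd, be, cd, ce, de
  2-simplices (5): abe, acd, ade, bcd, bce

so the chain groups are C_0 ≅ Z^5, C_1 ≅ Z^10, C_2 ≅ Z^5.

Boundary ∂_1: C_1 → C_0 is given by ∂[p,q] = [q] − [p]. For instance
  ∂ad = d − a.
This gives a 5×10 integer matrix of rank 4; reducing to Smith normal form yields diagonal entries (1,1,1,1).

Boundary ∂_2: C_2 → C_1 sends each 2-simplex [p,q,r] to [q,r] − [p,r] + [p,q]. For instance
  ∂bce = ce − be + bc,
  ∂ade = de − ae + ad.
This gives a 10×5 integer matrix of rank 5; reducing to Smith normal form yields diagonal entries (1,1,1,1,1).

Reading off H_k = ker ∂_k / im ∂_{k+1}:

  H_0: rank C_0 − rank ∂_1 = 5 − 4 = 1, and the invariant factors of ∂_1 are all 1, so H_0 = Z.
  H_1: rank ker ∂_1 − rank ∂_2 = (10 − 4) − 5 = 1, and the invariant factors of ∂_2 are all 1, so H_1 = Z.
  H_2: rank ker ∂_2 − rank ∂_3 = (5 − 5) − 0 = 0, and there is no ∂_3, so H_2 = 0.

(K is a triangulation of the Möbius band.)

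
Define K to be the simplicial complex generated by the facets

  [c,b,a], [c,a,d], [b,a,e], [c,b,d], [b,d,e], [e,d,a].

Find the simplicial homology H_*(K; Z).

Take the total order a < b < c < d < e on the vertex set. Then K (dimension 2) consists of the simplices:

  0-simplices (5): a, b, c, d, e
  1-simplices (9): ab, ac, ad, ae, bc, bd, be, cd, de
  2-simplices (6): abc, abe, acd, ade, bcd, bde

Hence C_0 ≅ Z^5, C_1 ≅ Z^9, C_2 ≅ Z^6.

∂_1: C_1 → C_0 sends each edge [p,q] (with p < q) to q − p. For instance
  ∂ab = b − a.
The 5×9 boundary matrix has rank 4 and Smith normal form diag(1,1,1,1).

Boundary ∂_2: C_2 → C_1 maps a triangle to the signed sum of its edges. For instance
  ∂abc = bc − ac + ab,
  ∂bde = de − be + bd.
The resulting 9×6 matrix has rank 5, and its Smith normal form has invariant factors (1,1,1,1,1).

From H_k ≅ ker(∂_k) / im(∂_{k+1}) we obtain:

  H_0: rank C_0 − rank ∂_1 = 5 − 4 = 1, and the invariant factors of ∂_1 are all 1, so H_0 ≅ Z.
  H_1: rank ker ∂_1 − rank ∂_2 = (9 − 4) − 5 = 0, and the invariant factors of ∂_2 are all 1, so H_1 ≅ 0.
  H_2: rank ker ∂_2 − rank ∂_3 = (6 − 5) − 0 = 1, and there is no ∂_3, so H_2 ≅ Z.

(K is a triangulation of the 2-sphere S^2.)

H_0 = Z,  H_1 = 0,  H_2 = Z.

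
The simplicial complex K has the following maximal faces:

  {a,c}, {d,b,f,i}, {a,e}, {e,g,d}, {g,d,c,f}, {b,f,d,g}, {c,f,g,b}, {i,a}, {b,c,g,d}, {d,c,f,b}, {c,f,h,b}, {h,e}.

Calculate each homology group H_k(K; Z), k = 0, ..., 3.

H_0 ≅ Z,  H_1 ≅ Z^3,  H_2 = 0,  H_3 ≅ Z.

Fix the vertex order a < b < c < d < e < f < g < h < i and write every simplex with vertices in increasing order. Then dim K = 3 and the simplices of K are:

  0-simplices (9): a, b, c, d, e, f, g, h, i
  1-simplices (22): ac, ae, ai, bc, bd, bf, bg, bh, bi, cd, cf, cg, ch, de, df, dg, di, eg, eh, fg, fh, fi
  2-simplices (17): bcd, bcf, bcg, bch, bdf, bdg, bdi, bfg, bfh, bfi, cdf, cdg, cfg, cfh, deg, dfg, dfi
  3-simplices (7): bcdf, bcdg, bcfg, bcfh, bdfg, bdfi, cdfg

giving chain groups C_0 ≅ Z^9, C_1 ≅ Z^22, C_2 ≅ Z^17, C_3 ≅ Z^7.

The boundary map ∂_1: C_1 → C_0 sends each edge [p,q] (with p < q) to q − p. For instance
  ∂fi = i − f.
As a 9×22 matrix over Z this has rank 8, with invariant factors (1,1,1,1,1,1,1,1).

∂_2: C_2 → C_1 maps a triangle to the signed sum of its edges. For instance
  ∂bdf = df − bf + bd,
  ∂bch = ch − bh + bc.
The resulting 22×17 matrix has rank 11, and its Smith normal form has invariant factors (1,1,1,1,1,1,1,1,1,1,1).

The boundary map ∂_3: C_3 → C_2 sends each 3-simplex σ to the alternating sum Σ_i (−1)^i (σ with its i-th vertex removed). For instance
  ∂bcdg = cdg − bdg + bcg − bcd,
  ∂bcdf = cdf − bdf + bcf − bcd.
The resulting 17×7 matrix has rank 6, and its Smith normal form has invariant factors (1,1,1,1,1,1).

Now H_k = ker ∂_k / im ∂_{k+1}, so:

  H_0: rank C_0 − rank ∂_1 = 9 − 8 = 1, and the invariant factors of ∂_1 are all 1, so H_0 = Z.
  H_1: rank ker ∂_1 − rank ∂_2 = (22 − 8) − 11 = 3, and the invariant factors of ∂_2 are all 1, so H_1 = Z^3.
  H_2: rank ker ∂_2 − rank ∂_3 = (17 − 11) − 6 = 0, and the invariant factors of ∂_3 are all 1, so H_2 = 0.
  H_3: rank ker ∂_3 − rank ∂_4 = (7 − 6) − 0 = 1, and there is no ∂_4, so H_3 = Z.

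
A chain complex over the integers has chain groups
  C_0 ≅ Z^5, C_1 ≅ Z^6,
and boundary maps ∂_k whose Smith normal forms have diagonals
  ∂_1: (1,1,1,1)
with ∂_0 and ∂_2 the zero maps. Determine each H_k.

H_0: b_0 = 5 − 0 − 4 = 1; torsion from ∂_1 factors > 1: none. So H_0 = Z.
H_1: b_1 = 6 − 4 − 0 = 2; torsion from ∂_2 factors > 1: none. So H_1 = Z^2.

H_0 = Z,  H_1 = Z^2.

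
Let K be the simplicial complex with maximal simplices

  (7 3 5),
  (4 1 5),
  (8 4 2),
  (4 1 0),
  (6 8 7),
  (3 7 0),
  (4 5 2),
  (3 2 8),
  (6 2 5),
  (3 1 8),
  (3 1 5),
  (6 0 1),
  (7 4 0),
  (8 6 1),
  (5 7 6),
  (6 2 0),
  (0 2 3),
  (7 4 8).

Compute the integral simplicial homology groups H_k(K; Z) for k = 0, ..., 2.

H_0 ≅ Z,  H_1 ≅ Z^2,  H_2 ≅ Z.

K has 9 vertices, 27 edges, 18 triangles.
rank ∂_0 = 0, rank ∂_1 = 8 ⇒ b_0 = 9 − 0 − 8 = 1; all invariant factors of ∂_1 are 1 so no torsion. So H_0 ≅ Z.
rank ∂_1 = 8, rank ∂_2 = 17 ⇒ b_1 = 27 − 8 − 17 = 2; all invariant factors of ∂_2 are 1 so no torsion. So H_1 ≅ Z^2.
rank ∂_2 = 17, rank ∂_3 = 0 ⇒ b_2 = 18 − 17 − 0 = 1. So H_2 ≅ Z.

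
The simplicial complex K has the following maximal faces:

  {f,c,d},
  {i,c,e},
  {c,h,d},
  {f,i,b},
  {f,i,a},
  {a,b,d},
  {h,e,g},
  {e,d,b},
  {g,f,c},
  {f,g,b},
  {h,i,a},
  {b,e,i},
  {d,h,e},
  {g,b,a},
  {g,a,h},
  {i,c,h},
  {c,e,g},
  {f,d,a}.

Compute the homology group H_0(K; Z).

H_0 ≅ Z.

Order the vertices as a < b < c < d < e < f < g < h < i. Listing each simplex with vertices in this order, K has dimension 2 with simplices:

  0-simplices (9): a, b, c, d, e, f, g, h, i
  1-simplices (27): ab, ad, af, ag, ah, ai, bd, be, bf, bg, bi, cd, ce, cf, cg, ch, ci, de, df, dh, eg, eh, ei, fg, fi, gh, hi
  2-simplices (18): abd, abg, adf, afi, agh, ahi, bde, bei, bfg, bfi, cdf, cdh, ceg, cei, cfg, chi, deh, egh

Hence C_0 ≅ Z^9, C_1 ≅ Z^27, C_2 ≅ Z^18.

Boundary ∂_1: C_1 → C_0 is given by ∂[p,q] = [q] − [p].
As a 9×27 matrix over Z this has rank 8, with invariant factors (1,1,1,1,1,1,1,1).

∂_2: C_2 → C_1 acts by ∂[p,q,r] = [q,r] − [p,r] + [p,q]. For instance
  ∂bde = de − be + bd,
  ∂bfg = fg − bg + bf.
As a 27×18 matrix over Z this has rank 18, with invariant factors (1,1,1,1,1,1,1,1,1,1,1,1,1,1,1,1,1,2).

Reading off H_k = ker ∂_k / im ∂_{k+1}:

  H_0: rank C_0 − rank ∂_1 = 9 − 8 = 1, and the invariant factors of ∂_1 are all 1, so H_0 ≅ Z.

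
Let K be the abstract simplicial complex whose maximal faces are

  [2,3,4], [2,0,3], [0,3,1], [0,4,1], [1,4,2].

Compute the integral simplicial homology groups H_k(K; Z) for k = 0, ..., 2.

We work with the vertex ordering 0 < 1 < 2 < 3 < 4. The simplices of K, each written with vertices in increasing order, are:

  0-simplices (5): [0], [1], [2], [3], [4]
  1-simplices (10): [0,1], [0,2], [0,3], [0,4], [1,2], [1,3], [1,4], [2,3], [2,4], [3,4]
  2-simplices (5): [0,1,3], [0,1,4], [0,2,3], [1,2,4], [2,3,4]

giving chain groups C_0 ≅ Z^5, C_1 ≅ Z^10, C_2 ≅ Z^5.

The boundary map ∂_1: C_1 → C_0 sends each edge [p,q] (with p < q) to q − p.
The 5×10 boundary matrix has rank 4 and Smith normal form diag(1,1,1,1).

The boundary map ∂_2: C_2 → C_1 acts by ∂[p,q,r] = [q,r] − [p,r] + [p,q]. For instance
  ∂[2,3,4] = [3,4] − [2,4] + [2,3],
  ∂[0,1,3] = [1,3] − [0,3] + [0,1].
As a 10×5 matrix over Z this has rank 5, with invariant factors (1,1,1,1,1).

Computing H_k = (kernel of ∂_k) / (image of ∂_{k+1}):

  H_0: rank C_0 − rank ∂_1 = 5 − 4 = 1, and the invariant factors of ∂_1 are all 1, so H_0 ≅ Z.
  H_1: rank ker ∂_1 − rank ∂_2 = (10 − 4) − 5 = 1, and the invariant factors of ∂_2 are all 1, so H_1 ≅ Z.
  H_2: rank ker ∂_2 − rank ∂_3 = (5 − 5) − 0 = 0, and there is no ∂_3, so H_2 ≅ 0.

As a check, the Euler characteristic is 5 − 10 + 5 = 0, which agrees with 1 − 1 + 0 = 0.
(K is a triangulation of the Möbius band.)

H_0 ≅ Z,  H_1 ≅ Z,  H_2 = 0.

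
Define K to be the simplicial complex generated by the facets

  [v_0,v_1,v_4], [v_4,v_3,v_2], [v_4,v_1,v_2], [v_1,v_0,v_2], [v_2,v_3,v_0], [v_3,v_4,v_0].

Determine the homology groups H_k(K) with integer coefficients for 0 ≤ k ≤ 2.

H_0 ≅ Z,  H_1 = 0,  H_2 ≅ Z.

Fix the vertex order v_0 < v_1 < v_2 < v_3 < v_4 and write every simplex with vertices in increasing order. Then dim K = 2 and the simplices of K are:

  0-simplices (5): [v_0], [v_1], [v_2], [v_3], [v_4]
  1-simplices (9): [v_0,v_1], [v_0,v_2], [v_0,v_3], [v_0,v_4], [v_1,v_2], [v_1,v_4], [v_2,v_3], [v_2,v_4], [v_3,v_4]
  2-simplices (6): [v_0,v_1,v_2], [v_0,v_1,v_4], [v_0,v_2,v_3], [v_0,v_3,v_4], [v_1,v_2,v_4], [v_2,v_3,v_4]

giving chain groups C_0 ≅ Z^5, C_1 ≅ Z^9, C_2 ≅ Z^6.

The boundary map ∂_1: C_1 → C_0 is given by ∂[p,q] = [q] − [p]. For instance
  ∂[v_2,v_4] = [v_4] − [v_2].
The 5×9 boundary matrix has rank 4 and Smith normal form diag(1,1,1,1).

The boundary map ∂_2: C_2 → C_1 sends each 2-simplex [p,q,r] to [q,r] − [p,r] + [p,q]. For instance
  ∂[v_1,v_2,v_4] = [v_2,v_4] − [v_1,v_4] + [v_1,v_2],
  ∂[v_0,v_2,v_3] = [v_2,v_3] − [v_0,v_3] + [v_0,v_2].
This gives a 9×6 integer matrix of rank 5; reducing to Smith normal form yields diagonal entries (1,1,1,1,1).

From H_k ≅ ker(∂_k) / im(∂_{k+1}) we obtain:

  H_0: rank C_0 − rank ∂_1 = 5 − 4 = 1, and the invariant factors of ∂_1 are all 1, so H_0 = Z.
  H_1: rank ker ∂_1 − rank ∂_2 = (9 − 4) − 5 = 0, and the invariant factors of ∂_2 are all 1, so H_1 = 0.
  H_2: rank ker ∂_2 − rank ∂_3 = (6 − 5) − 0 = 1, and there is no ∂_3, so H_2 = Z.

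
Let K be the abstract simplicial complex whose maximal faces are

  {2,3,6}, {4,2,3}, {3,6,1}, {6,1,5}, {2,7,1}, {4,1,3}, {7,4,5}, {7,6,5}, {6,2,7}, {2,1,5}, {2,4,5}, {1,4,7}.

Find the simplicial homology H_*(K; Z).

H_0 ≅ Z,  H_1 ≅ Z/2,  H_2 = 0.

Fix the vertex order 1 < 2 < 3 < 4 < 5 < 6 < 7 and write every simplex with vertices in increasing order. Then dim K = 2 and the simplices of K are:

  0-simplices (7): [1], [2], [3], [4], [5], [6], [7]
  1-simplices (18): [1,2], [1,3], [1,4], [1,5], [1,6], [1,7], [2,3], [2,4], [2,5], [2,6], [2,7], [3,4], [3,6], [4,5], [4,7], [5,6], [5,7], [6,7]
  2-simplices (12): [1,2,5], [1,2,7], [1,3,4], [1,3,6], [1,4,7], [1,5,6], [2,3,4], [2,3,6], [2,4,5], [2,6,7], [4,5,7], [5,6,7]

so the chain groups are C_0 ≅ Z^7, C_1 ≅ Z^18, C_2 ≅ Z^12.

∂_1: C_1 → C_0 maps an edge to its endpoints' difference, ∂[p,q] = q − p. For instance
  ∂[4,7] = [7] − [4].
This gives a 7×18 integer matrix of rank 6; reducing to Smith normal form yields diagonal entries (1,1,1,1,1,1).

Boundary ∂_2: C_2 → C_1 sends each 2-simplex [p,q,r] to [q,r] − [p,r] + [p,q]. For instance
  ∂[2,6,7] = [6,7] − [2,7] + [2,6],
  ∂[1,5,6] = [5,6] − [1,6] + [1,5].
This gives a 18×12 integer matrix of rank 12; reducing to Smith normal form yields diagonal entries (1,1,1,1,1,1,1,1,1,1,1,2).

From H_k ≅ ker(∂_k) / im(∂_{k+1}) we obtain:

  H_0: rank C_0 − rank ∂_1 = 7 − 6 = 1, and the invariant factors of ∂_1 are all 1, so H_0 = Z.
  H_1: rank ker ∂_1 − rank ∂_2 = (18 − 6) − 12 = 0, and ∂_2 has invariant factor 2 > 1, so H_1 = Z/2.
  H_2: rank ker ∂_2 − rank ∂_3 = (12 − 12) − 0 = 0, and there is no ∂_3, so H_2 = 0.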